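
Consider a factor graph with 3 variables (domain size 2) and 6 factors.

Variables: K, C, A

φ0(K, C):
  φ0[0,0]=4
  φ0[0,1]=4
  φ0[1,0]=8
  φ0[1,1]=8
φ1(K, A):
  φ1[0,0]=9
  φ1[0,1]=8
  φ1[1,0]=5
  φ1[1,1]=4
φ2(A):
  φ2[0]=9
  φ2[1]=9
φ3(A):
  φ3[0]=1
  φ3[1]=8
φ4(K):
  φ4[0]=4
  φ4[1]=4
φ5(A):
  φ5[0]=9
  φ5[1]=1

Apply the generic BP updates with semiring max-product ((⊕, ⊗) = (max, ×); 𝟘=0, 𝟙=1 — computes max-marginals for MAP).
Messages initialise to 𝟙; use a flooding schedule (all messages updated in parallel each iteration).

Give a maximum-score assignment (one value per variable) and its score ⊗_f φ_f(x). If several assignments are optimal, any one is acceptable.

assignment: (K=1, C=0, A=0); score = 12960

init: all messages = 𝟙 over 2 values
r1 m[φ0→K] = [4, 8]
r1 m[φ0→C] = [8, 8]
r1 m[φ1→K] = [9, 5]
r1 m[φ1→A] = [9, 8]
r1 m[φ2→A] = [9, 9]
r1 m[φ3→A] = [1, 8]
r1 m[φ4→K] = [4, 4]
r1 m[φ5→A] = [9, 1]
r1 m[K→φ0] = [1, 1]
r1 m[K→φ1] = [1, 1]
r1 m[K→φ4] = [1, 1]
r1 m[C→φ0] = [1, 1]
r1 m[A→φ1] = [1, 1]
r1 m[A→φ2] = [1, 1]
r1 m[A→φ3] = [1, 1]
r1 m[A→φ5] = [1, 1]
r2 m[φ0→K] = [4, 8]
r2 m[φ0→C] = [8, 8]
r2 m[φ1→K] = [9, 5]
r2 m[φ1→A] = [9, 8]
r2 m[φ2→A] = [9, 9]
r2 m[φ3→A] = [1, 8]
r2 m[φ4→K] = [4, 4]
r2 m[φ5→A] = [9, 1]
r2 m[K→φ0] = [36, 20]
r2 m[K→φ1] = [16, 32]
r2 m[K→φ4] = [36, 40]
r2 m[C→φ0] = [1, 1]
r2 m[A→φ1] = [81, 72]
r2 m[A→φ2] = [81, 64]
r2 m[A→φ3] = [729, 72]
r2 m[A→φ5] = [81, 576]
r3 m[φ0→K] = [4, 8]
r3 m[φ0→C] = [160, 160]
r3 m[φ1→K] = [729, 405]
r3 m[φ1→A] = [160, 128]
r3 m[φ2→A] = [9, 9]
r3 m[φ3→A] = [1, 8]
r3 m[φ4→K] = [4, 4]
r3 m[φ5→A] = [9, 1]
r3 m[K→φ0] = [36, 20]
r3 m[K→φ1] = [16, 32]
r3 m[K→φ4] = [36, 40]
r3 m[C→φ0] = [1, 1]
r3 m[A→φ1] = [81, 72]
r3 m[A→φ2] = [81, 64]
r3 m[A→φ3] = [729, 72]
r3 m[A→φ5] = [81, 576]
r4 m[φ0→K] = [4, 8]
r4 m[φ0→C] = [160, 160]
r4 m[φ1→K] = [729, 405]
r4 m[φ1→A] = [160, 128]
r4 m[φ2→A] = [9, 9]
r4 m[φ3→A] = [1, 8]
r4 m[φ4→K] = [4, 4]
r4 m[φ5→A] = [9, 1]
r4 m[K→φ0] = [2916, 1620]
r4 m[K→φ1] = [16, 32]
r4 m[K→φ4] = [2916, 3240]
r4 m[C→φ0] = [1, 1]
r4 m[A→φ1] = [81, 72]
r4 m[A→φ2] = [1440, 1024]
r4 m[A→φ3] = [12960, 1152]
r4 m[A→φ5] = [1440, 9216]
r5 m[φ0→K] = [4, 8]
r5 m[φ0→C] = [12960, 12960]
r5 m[φ1→K] = [729, 405]
r5 m[φ1→A] = [160, 128]
r5 m[φ2→A] = [9, 9]
r5 m[φ3→A] = [1, 8]
r5 m[φ4→K] = [4, 4]
r5 m[φ5→A] = [9, 1]
r5 m[K→φ0] = [2916, 1620]
r5 m[K→φ1] = [16, 32]
r5 m[K→φ4] = [2916, 3240]
r5 m[C→φ0] = [1, 1]
r5 m[A→φ1] = [81, 72]
r5 m[A→φ2] = [1440, 1024]
r5 m[A→φ3] = [12960, 1152]
r5 m[A→φ5] = [1440, 9216]
r6 m[φ0→K] = [4, 8]
r6 m[φ0→C] = [12960, 12960]
r6 m[φ1→K] = [729, 405]
r6 m[φ1→A] = [160, 128]
r6 m[φ2→A] = [9, 9]
r6 m[φ3→A] = [1, 8]
r6 m[φ4→K] = [4, 4]
r6 m[φ5→A] = [9, 1]
r6 m[K→φ0] = [2916, 1620]
r6 m[K→φ1] = [16, 32]
r6 m[K→φ4] = [2916, 3240]
r6 m[C→φ0] = [1, 1]
r6 m[A→φ1] = [81, 72]
r6 m[A→φ2] = [1440, 1024]
r6 m[A→φ3] = [12960, 1152]
r6 m[A→φ5] = [1440, 9216]
fixed point reached at round 6
traceback from K: (K=1, C=0, A=0), score=12960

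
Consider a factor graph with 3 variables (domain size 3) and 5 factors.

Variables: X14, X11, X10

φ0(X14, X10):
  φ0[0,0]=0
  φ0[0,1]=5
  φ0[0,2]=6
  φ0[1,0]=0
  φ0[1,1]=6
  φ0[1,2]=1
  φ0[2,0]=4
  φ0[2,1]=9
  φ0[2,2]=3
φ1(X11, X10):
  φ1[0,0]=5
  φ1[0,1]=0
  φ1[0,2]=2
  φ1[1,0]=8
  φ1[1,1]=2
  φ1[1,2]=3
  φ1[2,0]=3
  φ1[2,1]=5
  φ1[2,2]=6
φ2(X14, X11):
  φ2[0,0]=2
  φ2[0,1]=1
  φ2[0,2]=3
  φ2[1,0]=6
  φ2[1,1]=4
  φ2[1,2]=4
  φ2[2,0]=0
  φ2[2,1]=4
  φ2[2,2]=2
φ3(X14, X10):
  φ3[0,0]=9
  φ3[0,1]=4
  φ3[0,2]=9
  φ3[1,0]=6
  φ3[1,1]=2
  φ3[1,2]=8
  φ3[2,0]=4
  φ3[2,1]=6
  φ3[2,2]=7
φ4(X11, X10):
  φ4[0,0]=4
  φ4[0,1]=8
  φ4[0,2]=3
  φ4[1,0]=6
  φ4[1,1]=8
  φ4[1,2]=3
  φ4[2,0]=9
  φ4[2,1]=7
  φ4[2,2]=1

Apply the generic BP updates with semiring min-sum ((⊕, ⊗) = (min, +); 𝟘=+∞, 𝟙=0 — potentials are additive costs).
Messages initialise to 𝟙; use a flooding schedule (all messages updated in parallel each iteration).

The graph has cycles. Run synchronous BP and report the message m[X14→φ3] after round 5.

init: all messages = 𝟙 over 3 values
r1 m[φ0→X14] = [0, 0, 3]
r1 m[φ0→X10] = [0, 5, 1]
r1 m[φ1→X11] = [0, 2, 3]
r1 m[φ1→X10] = [3, 0, 2]
r1 m[φ2→X14] = [1, 4, 0]
r1 m[φ2→X11] = [0, 1, 2]
r1 m[φ3→X14] = [4, 2, 4]
r1 m[φ3→X10] = [4, 2, 7]
r1 m[φ4→X11] = [3, 3, 1]
r1 m[φ4→X10] = [4, 7, 1]
r1 m[X14→φ0] = [0, 0, 0]
r1 m[X14→φ2] = [0, 0, 0]
r1 m[X14→φ3] = [0, 0, 0]
r1 m[X11→φ1] = [0, 0, 0]
r1 m[X11→φ2] = [0, 0, 0]
r1 m[X11→φ4] = [0, 0, 0]
r1 m[X10→φ0] = [0, 0, 0]
r1 m[X10→φ1] = [0, 0, 0]
r1 m[X10→φ3] = [0, 0, 0]
r1 m[X10→φ4] = [0, 0, 0]
r2 m[φ0→X14] = [0, 0, 3]
r2 m[φ0→X10] = [0, 5, 1]
r2 m[φ1→X11] = [0, 2, 3]
r2 m[φ1→X10] = [3, 0, 2]
r2 m[φ2→X14] = [1, 4, 0]
r2 m[φ2→X11] = [0, 1, 2]
r2 m[φ3→X14] = [4, 2, 4]
r2 m[φ3→X10] = [4, 2, 7]
r2 m[φ4→X11] = [3, 3, 1]
r2 m[φ4→X10] = [4, 7, 1]
r2 m[X14→φ0] = [5, 6, 4]
r2 m[X14→φ2] = [4, 2, 7]
r2 m[X14→φ3] = [1, 4, 3]
r2 m[X11→φ1] = [3, 4, 3]
r2 m[X11→φ2] = [3, 5, 4]
r2 m[X11→φ4] = [0, 3, 5]
r2 m[X10→φ0] = [11, 9, 10]
r2 m[X10→φ1] = [8, 14, 9]
r2 m[X10→φ3] = [7, 12, 4]
r2 m[X10→φ4] = [7, 7, 10]
r3 m[φ0→X14] = [11, 11, 13]
r3 m[φ0→X10] = [5, 10, 7]
r3 m[φ1→X11] = [11, 12, 11]
r3 m[φ1→X10] = [6, 3, 5]
r3 m[φ2→X14] = [5, 8, 3]
r3 m[φ2→X11] = [6, 5, 6]
r3 m[φ3→X14] = [13, 12, 11]
r3 m[φ3→X10] = [7, 5, 10]
r3 m[φ4→X11] = [11, 13, 11]
r3 m[φ4→X10] = [4, 8, 3]
r3 m[X14→φ0] = [5, 6, 4]
r3 m[X14→φ2] = [4, 2, 7]
r3 m[X14→φ3] = [1, 4, 3]
r3 m[X11→φ1] = [3, 4, 3]
r3 m[X11→φ2] = [3, 5, 4]
r3 m[X11→φ4] = [0, 3, 5]
r3 m[X10→φ0] = [11, 9, 10]
r3 m[X10→φ1] = [8, 14, 9]
r3 m[X10→φ3] = [7, 12, 4]
r3 m[X10→φ4] = [7, 7, 10]
r4 m[φ0→X14] = [11, 11, 13]
r4 m[φ0→X10] = [5, 10, 7]
r4 m[φ1→X11] = [11, 12, 11]
r4 m[φ1→X10] = [6, 3, 5]
r4 m[φ2→X14] = [5, 8, 3]
r4 m[φ2→X11] = [6, 5, 6]
r4 m[φ3→X14] = [13, 12, 11]
r4 m[φ3→X10] = [7, 5, 10]
r4 m[φ4→X11] = [11, 13, 11]
r4 m[φ4→X10] = [4, 8, 3]
r4 m[X14→φ0] = [18, 20, 14]
r4 m[X14→φ2] = [24, 23, 24]
r4 m[X14→φ3] = [16, 19, 16]
r4 m[X11→φ1] = [17, 18, 17]
r4 m[X11→φ2] = [22, 25, 22]
r4 m[X11→φ4] = [17, 17, 17]
r4 m[X10→φ0] = [17, 16, 18]
r4 m[X10→φ1] = [16, 23, 20]
r4 m[X10→φ3] = [15, 21, 15]
r4 m[X10→φ4] = [18, 18, 22]
r5 m[φ0→X14] = [17, 17, 21]
r5 m[φ0→X10] = [18, 23, 17]
r5 m[φ1→X11] = [21, 23, 19]
r5 m[φ1→X10] = [20, 17, 19]
r5 m[φ2→X14] = [24, 26, 22]
r5 m[φ2→X11] = [24, 25, 26]
r5 m[φ3→X14] = [24, 21, 19]
r5 m[φ3→X10] = [20, 20, 23]
r5 m[φ4→X11] = [22, 24, 23]
r5 m[φ4→X10] = [21, 24, 18]
r5 m[X14→φ0] = [18, 20, 14]
r5 m[X14→φ2] = [24, 23, 24]
r5 m[X14→φ3] = [16, 19, 16]
r5 m[X11→φ1] = [17, 18, 17]
r5 m[X11→φ2] = [22, 25, 22]
r5 m[X11→φ4] = [17, 17, 17]
r5 m[X10→φ0] = [17, 16, 18]
r5 m[X10→φ1] = [16, 23, 20]
r5 m[X10→φ3] = [15, 21, 15]
r5 m[X10→φ4] = [18, 18, 22]

message @ round 5 = [16, 19, 16]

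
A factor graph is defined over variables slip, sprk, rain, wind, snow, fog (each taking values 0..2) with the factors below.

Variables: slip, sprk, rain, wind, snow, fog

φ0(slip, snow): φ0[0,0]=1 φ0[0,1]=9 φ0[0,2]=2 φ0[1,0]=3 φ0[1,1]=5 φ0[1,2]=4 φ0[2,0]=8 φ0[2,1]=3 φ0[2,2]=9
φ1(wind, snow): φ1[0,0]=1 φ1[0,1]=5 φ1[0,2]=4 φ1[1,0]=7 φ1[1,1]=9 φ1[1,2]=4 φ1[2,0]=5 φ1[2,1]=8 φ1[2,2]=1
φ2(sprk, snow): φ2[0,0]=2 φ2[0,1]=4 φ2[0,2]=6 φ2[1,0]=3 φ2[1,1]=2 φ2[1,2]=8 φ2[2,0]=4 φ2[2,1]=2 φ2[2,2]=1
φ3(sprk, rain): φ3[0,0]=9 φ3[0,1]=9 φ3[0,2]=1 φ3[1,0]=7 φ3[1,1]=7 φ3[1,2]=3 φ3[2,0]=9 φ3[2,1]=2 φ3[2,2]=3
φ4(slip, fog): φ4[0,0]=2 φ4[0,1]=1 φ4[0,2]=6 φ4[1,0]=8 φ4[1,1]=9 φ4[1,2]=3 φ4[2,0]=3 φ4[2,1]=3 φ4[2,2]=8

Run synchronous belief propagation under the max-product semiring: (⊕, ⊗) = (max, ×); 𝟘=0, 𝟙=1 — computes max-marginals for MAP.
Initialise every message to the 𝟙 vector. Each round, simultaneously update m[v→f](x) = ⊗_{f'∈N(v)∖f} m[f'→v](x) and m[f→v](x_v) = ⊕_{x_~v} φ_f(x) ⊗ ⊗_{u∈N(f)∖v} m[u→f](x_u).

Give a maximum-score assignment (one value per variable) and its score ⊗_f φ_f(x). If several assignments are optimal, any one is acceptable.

init: all messages = 𝟙 over 3 values
r1 m[φ0→slip] = [9, 5, 9]
r1 m[φ0→snow] = [8, 9, 9]
r1 m[φ1→wind] = [5, 9, 8]
r1 m[φ1→snow] = [7, 9, 4]
r1 m[φ2→sprk] = [6, 8, 4]
r1 m[φ2→snow] = [4, 4, 8]
r1 m[φ3→sprk] = [9, 7, 9]
r1 m[φ3→rain] = [9, 9, 3]
r1 m[φ4→slip] = [6, 9, 8]
r1 m[φ4→fog] = [8, 9, 8]
r1 m[slip→φ0] = [1, 1, 1]
r1 m[slip→φ4] = [1, 1, 1]
r1 m[sprk→φ2] = [1, 1, 1]
r1 m[sprk→φ3] = [1, 1, 1]
r1 m[rain→φ3] = [1, 1, 1]
r1 m[wind→φ1] = [1, 1, 1]
r1 m[snow→φ0] = [1, 1, 1]
r1 m[snow→φ1] = [1, 1, 1]
r1 m[snow→φ2] = [1, 1, 1]
r1 m[fog→φ4] = [1, 1, 1]
r2 m[φ0→slip] = [9, 5, 9]
r2 m[φ0→snow] = [8, 9, 9]
r2 m[φ1→wind] = [5, 9, 8]
r2 m[φ1→snow] = [7, 9, 4]
r2 m[φ2→sprk] = [6, 8, 4]
r2 m[φ2→snow] = [4, 4, 8]
r2 m[φ3→sprk] = [9, 7, 9]
r2 m[φ3→rain] = [9, 9, 3]
r2 m[φ4→slip] = [6, 9, 8]
r2 m[φ4→fog] = [8, 9, 8]
r2 m[slip→φ0] = [6, 9, 8]
r2 m[slip→φ4] = [9, 5, 9]
r2 m[sprk→φ2] = [9, 7, 9]
r2 m[sprk→φ3] = [6, 8, 4]
r2 m[rain→φ3] = [1, 1, 1]
r2 m[wind→φ1] = [1, 1, 1]
r2 m[snow→φ0] = [28, 36, 32]
r2 m[snow→φ1] = [32, 36, 72]
r2 m[snow→φ2] = [56, 81, 36]
r2 m[fog→φ4] = [1, 1, 1]
r3 m[φ0→slip] = [324, 180, 288]
r3 m[φ0→snow] = [64, 54, 72]
r3 m[φ1→wind] = [288, 324, 288]
r3 m[φ1→snow] = [7, 9, 4]
r3 m[φ2→sprk] = [324, 288, 224]
r3 m[φ2→snow] = [36, 36, 56]
r3 m[φ3→sprk] = [9, 7, 9]
r3 m[φ3→rain] = [56, 56, 24]
r3 m[φ4→slip] = [6, 9, 8]
r3 m[φ4→fog] = [40, 45, 72]
r3 m[slip→φ0] = [6, 9, 8]
r3 m[slip→φ4] = [9, 5, 9]
r3 m[sprk→φ2] = [9, 7, 9]
r3 m[sprk→φ3] = [6, 8, 4]
r3 m[rain→φ3] = [1, 1, 1]
r3 m[wind→φ1] = [1, 1, 1]
r3 m[snow→φ0] = [28, 36, 32]
r3 m[snow→φ1] = [32, 36, 72]
r3 m[snow→φ2] = [56, 81, 36]
r3 m[fog→φ4] = [1, 1, 1]
r4 m[φ0→slip] = [324, 180, 288]
r4 m[φ0→snow] = [64, 54, 72]
r4 m[φ1→wind] = [288, 324, 288]
r4 m[φ1→snow] = [7, 9, 4]
r4 m[φ2→sprk] = [324, 288, 224]
r4 m[φ2→snow] = [36, 36, 56]
r4 m[φ3→sprk] = [9, 7, 9]
r4 m[φ3→rain] = [56, 56, 24]
r4 m[φ4→slip] = [6, 9, 8]
r4 m[φ4→fog] = [40, 45, 72]
r4 m[slip→φ0] = [6, 9, 8]
r4 m[slip→φ4] = [324, 180, 288]
r4 m[sprk→φ2] = [9, 7, 9]
r4 m[sprk→φ3] = [324, 288, 224]
r4 m[rain→φ3] = [1, 1, 1]
r4 m[wind→φ1] = [1, 1, 1]
r4 m[snow→φ0] = [252, 324, 224]
r4 m[snow→φ1] = [2304, 1944, 4032]
r4 m[snow→φ2] = [448, 486, 288]
r4 m[fog→φ4] = [1, 1, 1]
r5 m[φ0→slip] = [2916, 1620, 2016]
r5 m[φ0→snow] = [64, 54, 72]
r5 m[φ1→wind] = [16128, 17496, 15552]
r5 m[φ1→snow] = [7, 9, 4]
r5 m[φ2→sprk] = [1944, 2304, 1792]
r5 m[φ2→snow] = [36, 36, 56]
r5 m[φ3→sprk] = [9, 7, 9]
r5 m[φ3→rain] = [2916, 2916, 864]
r5 m[φ4→slip] = [6, 9, 8]
r5 m[φ4→fog] = [1440, 1620, 2304]
r5 m[slip→φ0] = [6, 9, 8]
r5 m[slip→φ4] = [324, 180, 288]
r5 m[sprk→φ2] = [9, 7, 9]
r5 m[sprk→φ3] = [324, 288, 224]
r5 m[rain→φ3] = [1, 1, 1]
r5 m[wind→φ1] = [1, 1, 1]
r5 m[snow→φ0] = [252, 324, 224]
r5 m[snow→φ1] = [2304, 1944, 4032]
r5 m[snow→φ2] = [448, 486, 288]
r5 m[fog→φ4] = [1, 1, 1]
r6 m[φ0→slip] = [2916, 1620, 2016]
r6 m[φ0→snow] = [64, 54, 72]
r6 m[φ1→wind] = [16128, 17496, 15552]
r6 m[φ1→snow] = [7, 9, 4]
r6 m[φ2→sprk] = [1944, 2304, 1792]
r6 m[φ2→snow] = [36, 36, 56]
r6 m[φ3→sprk] = [9, 7, 9]
r6 m[φ3→rain] = [2916, 2916, 864]
r6 m[φ4→slip] = [6, 9, 8]
r6 m[φ4→fog] = [1440, 1620, 2304]
r6 m[slip→φ0] = [6, 9, 8]
r6 m[slip→φ4] = [2916, 1620, 2016]
r6 m[sprk→φ2] = [9, 7, 9]
r6 m[sprk→φ3] = [1944, 2304, 1792]
r6 m[rain→φ3] = [1, 1, 1]
r6 m[wind→φ1] = [1, 1, 1]
r6 m[snow→φ0] = [252, 324, 224]
r6 m[snow→φ1] = [2304, 1944, 4032]
r6 m[snow→φ2] = [448, 486, 288]
r6 m[fog→φ4] = [1, 1, 1]
r7 m[φ0→slip] = [2916, 1620, 2016]
r7 m[φ0→snow] = [64, 54, 72]
r7 m[φ1→wind] = [16128, 17496, 15552]
r7 m[φ1→snow] = [7, 9, 4]
r7 m[φ2→sprk] = [1944, 2304, 1792]
r7 m[φ2→snow] = [36, 36, 56]
r7 m[φ3→sprk] = [9, 7, 9]
r7 m[φ3→rain] = [17496, 17496, 6912]
r7 m[φ4→slip] = [6, 9, 8]
r7 m[φ4→fog] = [12960, 14580, 17496]
r7 m[slip→φ0] = [6, 9, 8]
r7 m[slip→φ4] = [2916, 1620, 2016]
r7 m[sprk→φ2] = [9, 7, 9]
r7 m[sprk→φ3] = [1944, 2304, 1792]
r7 m[rain→φ3] = [1, 1, 1]
r7 m[wind→φ1] = [1, 1, 1]
r7 m[snow→φ0] = [252, 324, 224]
r7 m[snow→φ1] = [2304, 1944, 4032]
r7 m[snow→φ2] = [448, 486, 288]
r7 m[fog→φ4] = [1, 1, 1]
r8 m[φ0→slip] = [2916, 1620, 2016]
r8 m[φ0→snow] = [64, 54, 72]
r8 m[φ1→wind] = [16128, 17496, 15552]
r8 m[φ1→snow] = [7, 9, 4]
r8 m[φ2→sprk] = [1944, 2304, 1792]
r8 m[φ2→snow] = [36, 36, 56]
r8 m[φ3→sprk] = [9, 7, 9]
r8 m[φ3→rain] = [17496, 17496, 6912]
r8 m[φ4→slip] = [6, 9, 8]
r8 m[φ4→fog] = [12960, 14580, 17496]
r8 m[slip→φ0] = [6, 9, 8]
r8 m[slip→φ4] = [2916, 1620, 2016]
r8 m[sprk→φ2] = [9, 7, 9]
r8 m[sprk→φ3] = [1944, 2304, 1792]
r8 m[rain→φ3] = [1, 1, 1]
r8 m[wind→φ1] = [1, 1, 1]
r8 m[snow→φ0] = [252, 324, 224]
r8 m[snow→φ1] = [2304, 1944, 4032]
r8 m[snow→φ2] = [448, 486, 288]
r8 m[fog→φ4] = [1, 1, 1]
fixed point reached at round 8
traceback from slip: (slip=0, sprk=0, rain=0, wind=1, snow=1, fog=2), score=17496

assignment: (slip=0, sprk=0, rain=0, wind=1, snow=1, fog=2); score = 17496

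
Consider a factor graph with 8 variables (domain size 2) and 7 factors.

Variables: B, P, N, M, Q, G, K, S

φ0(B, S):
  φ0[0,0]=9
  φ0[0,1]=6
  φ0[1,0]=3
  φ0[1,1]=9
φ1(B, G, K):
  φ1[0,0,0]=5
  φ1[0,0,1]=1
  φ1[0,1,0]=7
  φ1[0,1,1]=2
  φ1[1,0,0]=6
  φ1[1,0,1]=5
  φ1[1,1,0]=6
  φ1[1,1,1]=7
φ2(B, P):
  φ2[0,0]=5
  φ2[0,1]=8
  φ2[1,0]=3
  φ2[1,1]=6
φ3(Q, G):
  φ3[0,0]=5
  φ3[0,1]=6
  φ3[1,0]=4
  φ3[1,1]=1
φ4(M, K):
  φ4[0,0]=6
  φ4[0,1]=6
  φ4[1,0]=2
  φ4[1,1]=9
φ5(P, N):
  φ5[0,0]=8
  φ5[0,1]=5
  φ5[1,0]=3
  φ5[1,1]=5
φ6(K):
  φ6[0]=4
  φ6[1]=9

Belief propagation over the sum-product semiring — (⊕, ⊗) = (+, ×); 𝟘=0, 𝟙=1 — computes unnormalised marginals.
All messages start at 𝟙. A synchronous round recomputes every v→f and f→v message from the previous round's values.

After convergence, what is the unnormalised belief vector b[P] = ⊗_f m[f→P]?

init: all messages = 𝟙 over 2 values
r1 m[φ0→B] = [15, 12]
r1 m[φ0→S] = [12, 15]
r1 m[φ1→B] = [15, 24]
r1 m[φ1→G] = [17, 22]
r1 m[φ1→K] = [24, 15]
r1 m[φ2→B] = [13, 9]
r1 m[φ2→P] = [8, 14]
r1 m[φ3→Q] = [11, 5]
r1 m[φ3→G] = [9, 7]
r1 m[φ4→M] = [12, 11]
r1 m[φ4→K] = [8, 15]
r1 m[φ5→P] = [13, 8]
r1 m[φ5→N] = [11, 10]
r1 m[φ6→K] = [4, 9]
r1 m[B→φ0] = [1, 1]
r1 m[B→φ1] = [1, 1]
r1 m[B→φ2] = [1, 1]
r1 m[P→φ2] = [1, 1]
r1 m[P→φ5] = [1, 1]
r1 m[N→φ5] = [1, 1]
r1 m[M→φ4] = [1, 1]
r1 m[Q→φ3] = [1, 1]
r1 m[G→φ1] = [1, 1]
r1 m[G→φ3] = [1, 1]
r1 m[K→φ1] = [1, 1]
r1 m[K→φ4] = [1, 1]
r1 m[K→φ6] = [1, 1]
r1 m[S→φ0] = [1, 1]
r2 m[φ0→B] = [15, 12]
r2 m[φ0→S] = [12, 15]
r2 m[φ1→B] = [15, 24]
r2 m[φ1→G] = [17, 22]
r2 m[φ1→K] = [24, 15]
r2 m[φ2→B] = [13, 9]
r2 m[φ2→P] = [8, 14]
r2 m[φ3→Q] = [11, 5]
r2 m[φ3→G] = [9, 7]
r2 m[φ4→M] = [12, 11]
r2 m[φ4→K] = [8, 15]
r2 m[φ5→P] = [13, 8]
r2 m[φ5→N] = [11, 10]
r2 m[φ6→K] = [4, 9]
r2 m[B→φ0] = [195, 216]
r2 m[B→φ1] = [195, 108]
r2 m[B→φ2] = [225, 288]
r2 m[P→φ2] = [13, 8]
r2 m[P→φ5] = [8, 14]
r2 m[N→φ5] = [1, 1]
r2 m[M→φ4] = [1, 1]
r2 m[Q→φ3] = [1, 1]
r2 m[G→φ1] = [9, 7]
r2 m[G→φ3] = [17, 22]
r2 m[K→φ1] = [32, 135]
r2 m[K→φ4] = [96, 135]
r2 m[K→φ6] = [192, 225]
r2 m[S→φ0] = [1, 1]
r3 m[φ0→B] = [15, 12]
r3 m[φ0→S] = [2403, 3114]
r3 m[φ1→B] = [6113, 15762]
r3 m[φ1→G] = [151161, 219126]
r3 m[φ1→K] = [28698, 14637]
r3 m[φ2→B] = [129, 87]
r3 m[φ2→P] = [1989, 3528]
r3 m[φ3→Q] = [217, 90]
r3 m[φ3→G] = [9, 7]
r3 m[φ4→M] = [1386, 1407]
r3 m[φ4→K] = [8, 15]
r3 m[φ5→P] = [13, 8]
r3 m[φ5→N] = [106, 110]
r3 m[φ6→K] = [4, 9]
r3 m[B→φ0] = [195, 216]
r3 m[B→φ1] = [195, 108]
r3 m[B→φ2] = [225, 288]
r3 m[P→φ2] = [13, 8]
r3 m[P→φ5] = [8, 14]
r3 m[N→φ5] = [1, 1]
r3 m[M→φ4] = [1, 1]
r3 m[Q→φ3] = [1, 1]
r3 m[G→φ1] = [9, 7]
r3 m[G→φ3] = [17, 22]
r3 m[K→φ1] = [32, 135]
r3 m[K→φ4] = [96, 135]
r3 m[K→φ6] = [192, 225]
r3 m[S→φ0] = [1, 1]
r4 m[φ0→B] = [15, 12]
r4 m[φ0→S] = [2403, 3114]
r4 m[φ1→B] = [6113, 15762]
r4 m[φ1→G] = [151161, 219126]
r4 m[φ1→K] = [28698, 14637]
r4 m[φ2→B] = [129, 87]
r4 m[φ2→P] = [1989, 3528]
r4 m[φ3→Q] = [217, 90]
r4 m[φ3→G] = [9, 7]
r4 m[φ4→M] = [1386, 1407]
r4 m[φ4→K] = [8, 15]
r4 m[φ5→P] = [13, 8]
r4 m[φ5→N] = [106, 110]
r4 m[φ6→K] = [4, 9]
r4 m[B→φ0] = [788577, 1371294]
r4 m[B→φ1] = [1935, 1044]
r4 m[B→φ2] = [91695, 189144]
r4 m[P→φ2] = [13, 8]
r4 m[P→φ5] = [1989, 3528]
r4 m[N→φ5] = [1, 1]
r4 m[M→φ4] = [1, 1]
r4 m[Q→φ3] = [1, 1]
r4 m[G→φ1] = [9, 7]
r4 m[G→φ3] = [151161, 219126]
r4 m[K→φ1] = [32, 135]
r4 m[K→φ4] = [114792, 131733]
r4 m[K→φ6] = [229584, 219555]
r4 m[S→φ0] = [1, 1]
r5 m[φ0→B] = [15, 12]
r5 m[φ0→S] = [11211075, 17073108]
r5 m[φ1→B] = [6113, 15762]
r5 m[φ1→G] = [1475973, 2142918]
r5 m[φ1→K] = [282114, 142641]
r5 m[φ2→B] = [129, 87]
r5 m[φ2→P] = [1025907, 1868424]
r5 m[φ3→Q] = [2070561, 823770]
r5 m[φ3→G] = [9, 7]
r5 m[φ4→M] = [1479150, 1415181]
r5 m[φ4→K] = [8, 15]
r5 m[φ5→P] = [13, 8]
r5 m[φ5→N] = [26496, 27585]
r5 m[φ6→K] = [4, 9]
r5 m[B→φ0] = [788577, 1371294]
r5 m[B→φ1] = [1935, 1044]
r5 m[B→φ2] = [91695, 189144]
r5 m[P→φ2] = [13, 8]
r5 m[P→φ5] = [1989, 3528]
r5 m[N→φ5] = [1, 1]
r5 m[M→φ4] = [1, 1]
r5 m[Q→φ3] = [1, 1]
r5 m[G→φ1] = [9, 7]
r5 m[G→φ3] = [151161, 219126]
r5 m[K→φ1] = [32, 135]
r5 m[K→φ4] = [114792, 131733]
r5 m[K→φ6] = [229584, 219555]
r5 m[S→φ0] = [1, 1]
r6 m[φ0→B] = [15, 12]
r6 m[φ0→S] = [11211075, 17073108]
r6 m[φ1→B] = [6113, 15762]
r6 m[φ1→G] = [1475973, 2142918]
r6 m[φ1→K] = [282114, 142641]
r6 m[φ2→B] = [129, 87]
r6 m[φ2→P] = [1025907, 1868424]
r6 m[φ3→Q] = [2070561, 823770]
r6 m[φ3→G] = [9, 7]
r6 m[φ4→M] = [1479150, 1415181]
r6 m[φ4→K] = [8, 15]
r6 m[φ5→P] = [13, 8]
r6 m[φ5→N] = [26496, 27585]
r6 m[φ6→K] = [4, 9]
r6 m[B→φ0] = [788577, 1371294]
r6 m[B→φ1] = [1935, 1044]
r6 m[B→φ2] = [91695, 189144]
r6 m[P→φ2] = [13, 8]
r6 m[P→φ5] = [1025907, 1868424]
r6 m[N→φ5] = [1, 1]
r6 m[M→φ4] = [1, 1]
r6 m[Q→φ3] = [1, 1]
r6 m[G→φ1] = [9, 7]
r6 m[G→φ3] = [1475973, 2142918]
r6 m[K→φ1] = [32, 135]
r6 m[K→φ4] = [1128456, 1283769]
r6 m[K→φ6] = [2256912, 2139615]
r6 m[S→φ0] = [1, 1]
r7 m[φ0→B] = [15, 12]
r7 m[φ0→S] = [11211075, 17073108]
r7 m[φ1→B] = [6113, 15762]
r7 m[φ1→G] = [1475973, 2142918]
r7 m[φ1→K] = [282114, 142641]
r7 m[φ2→B] = [129, 87]
r7 m[φ2→P] = [1025907, 1868424]
r7 m[φ3→Q] = [20237373, 8046810]
r7 m[φ3→G] = [9, 7]
r7 m[φ4→M] = [14473350, 13810833]
r7 m[φ4→K] = [8, 15]
r7 m[φ5→P] = [13, 8]
r7 m[φ5→N] = [13812528, 14471655]
r7 m[φ6→K] = [4, 9]
r7 m[B→φ0] = [788577, 1371294]
r7 m[B→φ1] = [1935, 1044]
r7 m[B→φ2] = [91695, 189144]
r7 m[P→φ2] = [13, 8]
r7 m[P→φ5] = [1025907, 1868424]
r7 m[N→φ5] = [1, 1]
r7 m[M→φ4] = [1, 1]
r7 m[Q→φ3] = [1, 1]
r7 m[G→φ1] = [9, 7]
r7 m[G→φ3] = [1475973, 2142918]
r7 m[K→φ1] = [32, 135]
r7 m[K→φ4] = [1128456, 1283769]
r7 m[K→φ6] = [2256912, 2139615]
r7 m[S→φ0] = [1, 1]
r8 m[φ0→B] = [15, 12]
r8 m[φ0→S] = [11211075, 17073108]
r8 m[φ1→B] = [6113, 15762]
r8 m[φ1→G] = [1475973, 2142918]
r8 m[φ1→K] = [282114, 142641]
r8 m[φ2→B] = [129, 87]
r8 m[φ2→P] = [1025907, 1868424]
r8 m[φ3→Q] = [20237373, 8046810]
r8 m[φ3→G] = [9, 7]
r8 m[φ4→M] = [14473350, 13810833]
r8 m[φ4→K] = [8, 15]
r8 m[φ5→P] = [13, 8]
r8 m[φ5→N] = [13812528, 14471655]
r8 m[φ6→K] = [4, 9]
r8 m[B→φ0] = [788577, 1371294]
r8 m[B→φ1] = [1935, 1044]
r8 m[B→φ2] = [91695, 189144]
r8 m[P→φ2] = [13, 8]
r8 m[P→φ5] = [1025907, 1868424]
r8 m[N→φ5] = [1, 1]
r8 m[M→φ4] = [1, 1]
r8 m[Q→φ3] = [1, 1]
r8 m[G→φ1] = [9, 7]
r8 m[G→φ3] = [1475973, 2142918]
r8 m[K→φ1] = [32, 135]
r8 m[K→φ4] = [1128456, 1283769]
r8 m[K→φ6] = [2256912, 2139615]
r8 m[S→φ0] = [1, 1]
fixed point reached at round 8
b[P] = ⊗ incoming = [13336791, 14947392]

b[P] = [13336791, 14947392]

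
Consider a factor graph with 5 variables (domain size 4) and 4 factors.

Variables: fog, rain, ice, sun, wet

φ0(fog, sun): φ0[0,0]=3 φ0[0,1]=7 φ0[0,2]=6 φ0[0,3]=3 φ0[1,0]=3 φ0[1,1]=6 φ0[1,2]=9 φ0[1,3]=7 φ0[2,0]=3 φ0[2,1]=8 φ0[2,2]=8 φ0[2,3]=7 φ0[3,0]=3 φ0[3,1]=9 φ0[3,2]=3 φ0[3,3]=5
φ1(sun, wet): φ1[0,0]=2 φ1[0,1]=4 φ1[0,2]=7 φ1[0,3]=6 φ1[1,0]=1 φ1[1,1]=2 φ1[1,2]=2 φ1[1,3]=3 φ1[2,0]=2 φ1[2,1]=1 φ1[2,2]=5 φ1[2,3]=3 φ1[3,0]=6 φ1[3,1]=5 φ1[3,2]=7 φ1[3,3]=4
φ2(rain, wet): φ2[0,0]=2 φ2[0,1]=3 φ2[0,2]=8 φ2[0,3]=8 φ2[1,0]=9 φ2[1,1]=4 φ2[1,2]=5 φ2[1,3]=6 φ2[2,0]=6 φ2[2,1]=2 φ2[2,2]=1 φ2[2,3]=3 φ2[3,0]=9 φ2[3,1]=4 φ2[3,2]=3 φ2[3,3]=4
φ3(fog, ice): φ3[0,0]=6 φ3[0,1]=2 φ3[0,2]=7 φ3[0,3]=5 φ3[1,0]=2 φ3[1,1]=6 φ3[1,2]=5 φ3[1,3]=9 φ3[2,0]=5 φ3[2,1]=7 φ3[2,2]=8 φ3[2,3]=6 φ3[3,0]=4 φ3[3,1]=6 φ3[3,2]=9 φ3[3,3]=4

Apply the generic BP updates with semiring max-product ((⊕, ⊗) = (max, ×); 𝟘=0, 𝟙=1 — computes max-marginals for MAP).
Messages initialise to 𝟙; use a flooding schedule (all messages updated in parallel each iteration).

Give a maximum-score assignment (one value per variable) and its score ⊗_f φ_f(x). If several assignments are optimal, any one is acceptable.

assignment: (fog=1, rain=0, ice=3, sun=3, wet=2); score = 3528

init: all messages = 𝟙 over 4 values
r1 m[φ0→fog] = [7, 9, 8, 9]
r1 m[φ0→sun] = [3, 9, 9, 7]
r1 m[φ1→sun] = [7, 3, 5, 7]
r1 m[φ1→wet] = [6, 5, 7, 6]
r1 m[φ2→rain] = [8, 9, 6, 9]
r1 m[φ2→wet] = [9, 4, 8, 8]
r1 m[φ3→fog] = [7, 9, 8, 9]
r1 m[φ3→ice] = [6, 7, 9, 9]
r1 m[fog→φ0] = [1, 1, 1, 1]
r1 m[fog→φ3] = [1, 1, 1, 1]
r1 m[rain→φ2] = [1, 1, 1, 1]
r1 m[ice→φ3] = [1, 1, 1, 1]
r1 m[sun→φ0] = [1, 1, 1, 1]
r1 m[sun→φ1] = [1, 1, 1, 1]
r1 m[wet→φ1] = [1, 1, 1, 1]
r1 m[wet→φ2] = [1, 1, 1, 1]
r2 m[φ0→fog] = [7, 9, 8, 9]
r2 m[φ0→sun] = [3, 9, 9, 7]
r2 m[φ1→sun] = [7, 3, 5, 7]
r2 m[φ1→wet] = [6, 5, 7, 6]
r2 m[φ2→rain] = [8, 9, 6, 9]
r2 m[φ2→wet] = [9, 4, 8, 8]
r2 m[φ3→fog] = [7, 9, 8, 9]
r2 m[φ3→ice] = [6, 7, 9, 9]
r2 m[fog→φ0] = [7, 9, 8, 9]
r2 m[fog→φ3] = [7, 9, 8, 9]
r2 m[rain→φ2] = [1, 1, 1, 1]
r2 m[ice→φ3] = [1, 1, 1, 1]
r2 m[sun→φ0] = [7, 3, 5, 7]
r2 m[sun→φ1] = [3, 9, 9, 7]
r2 m[wet→φ1] = [9, 4, 8, 8]
r2 m[wet→φ2] = [6, 5, 7, 6]
r3 m[φ0→fog] = [30, 49, 49, 35]
r3 m[φ0→sun] = [27, 81, 81, 63]
r3 m[φ1→sun] = [56, 24, 40, 56]
r3 m[φ1→wet] = [42, 35, 49, 28]
r3 m[φ2→rain] = [56, 54, 36, 54]
r3 m[φ2→wet] = [9, 4, 8, 8]
r3 m[φ3→fog] = [7, 9, 8, 9]
r3 m[φ3→ice] = [42, 56, 81, 81]
r3 m[fog→φ0] = [7, 9, 8, 9]
r3 m[fog→φ3] = [7, 9, 8, 9]
r3 m[rain→φ2] = [1, 1, 1, 1]
r3 m[ice→φ3] = [1, 1, 1, 1]
r3 m[sun→φ0] = [7, 3, 5, 7]
r3 m[sun→φ1] = [3, 9, 9, 7]
r3 m[wet→φ1] = [9, 4, 8, 8]
r3 m[wet→φ2] = [6, 5, 7, 6]
r4 m[φ0→fog] = [30, 49, 49, 35]
r4 m[φ0→sun] = [27, 81, 81, 63]
r4 m[φ1→sun] = [56, 24, 40, 56]
r4 m[φ1→wet] = [42, 35, 49, 28]
r4 m[φ2→rain] = [56, 54, 36, 54]
r4 m[φ2→wet] = [9, 4, 8, 8]
r4 m[φ3→fog] = [7, 9, 8, 9]
r4 m[φ3→ice] = [42, 56, 81, 81]
r4 m[fog→φ0] = [7, 9, 8, 9]
r4 m[fog→φ3] = [30, 49, 49, 35]
r4 m[rain→φ2] = [1, 1, 1, 1]
r4 m[ice→φ3] = [1, 1, 1, 1]
r4 m[sun→φ0] = [56, 24, 40, 56]
r4 m[sun→φ1] = [27, 81, 81, 63]
r4 m[wet→φ1] = [9, 4, 8, 8]
r4 m[wet→φ2] = [42, 35, 49, 28]
r5 m[φ0→fog] = [240, 392, 392, 280]
r5 m[φ0→sun] = [27, 81, 81, 63]
r5 m[φ1→sun] = [56, 24, 40, 56]
r5 m[φ1→wet] = [378, 315, 441, 252]
r5 m[φ2→rain] = [392, 378, 252, 378]
r5 m[φ2→wet] = [9, 4, 8, 8]
r5 m[φ3→fog] = [7, 9, 8, 9]
r5 m[φ3→ice] = [245, 343, 392, 441]
r5 m[fog→φ0] = [7, 9, 8, 9]
r5 m[fog→φ3] = [30, 49, 49, 35]
r5 m[rain→φ2] = [1, 1, 1, 1]
r5 m[ice→φ3] = [1, 1, 1, 1]
r5 m[sun→φ0] = [56, 24, 40, 56]
r5 m[sun→φ1] = [27, 81, 81, 63]
r5 m[wet→φ1] = [9, 4, 8, 8]
r5 m[wet→φ2] = [42, 35, 49, 28]
r6 m[φ0→fog] = [240, 392, 392, 280]
r6 m[φ0→sun] = [27, 81, 81, 63]
r6 m[φ1→sun] = [56, 24, 40, 56]
r6 m[φ1→wet] = [378, 315, 441, 252]
r6 m[φ2→rain] = [392, 378, 252, 378]
r6 m[φ2→wet] = [9, 4, 8, 8]
r6 m[φ3→fog] = [7, 9, 8, 9]
r6 m[φ3→ice] = [245, 343, 392, 441]
r6 m[fog→φ0] = [7, 9, 8, 9]
r6 m[fog→φ3] = [240, 392, 392, 280]
r6 m[rain→φ2] = [1, 1, 1, 1]
r6 m[ice→φ3] = [1, 1, 1, 1]
r6 m[sun→φ0] = [56, 24, 40, 56]
r6 m[sun→φ1] = [27, 81, 81, 63]
r6 m[wet→φ1] = [9, 4, 8, 8]
r6 m[wet→φ2] = [378, 315, 441, 252]
r7 m[φ0→fog] = [240, 392, 392, 280]
r7 m[φ0→sun] = [27, 81, 81, 63]
r7 m[φ1→sun] = [56, 24, 40, 56]
r7 m[φ1→wet] = [378, 315, 441, 252]
r7 m[φ2→rain] = [3528, 3402, 2268, 3402]
r7 m[φ2→wet] = [9, 4, 8, 8]
r7 m[φ3→fog] = [7, 9, 8, 9]
r7 m[φ3→ice] = [1960, 2744, 3136, 3528]
r7 m[fog→φ0] = [7, 9, 8, 9]
r7 m[fog→φ3] = [240, 392, 392, 280]
r7 m[rain→φ2] = [1, 1, 1, 1]
r7 m[ice→φ3] = [1, 1, 1, 1]
r7 m[sun→φ0] = [56, 24, 40, 56]
r7 m[sun→φ1] = [27, 81, 81, 63]
r7 m[wet→φ1] = [9, 4, 8, 8]
r7 m[wet→φ2] = [378, 315, 441, 252]
r8 m[φ0→fog] = [240, 392, 392, 280]
r8 m[φ0→sun] = [27, 81, 81, 63]
r8 m[φ1→sun] = [56, 24, 40, 56]
r8 m[φ1→wet] = [378, 315, 441, 252]
r8 m[φ2→rain] = [3528, 3402, 2268, 3402]
r8 m[φ2→wet] = [9, 4, 8, 8]
r8 m[φ3→fog] = [7, 9, 8, 9]
r8 m[φ3→ice] = [1960, 2744, 3136, 3528]
r8 m[fog→φ0] = [7, 9, 8, 9]
r8 m[fog→φ3] = [240, 392, 392, 280]
r8 m[rain→φ2] = [1, 1, 1, 1]
r8 m[ice→φ3] = [1, 1, 1, 1]
r8 m[sun→φ0] = [56, 24, 40, 56]
r8 m[sun→φ1] = [27, 81, 81, 63]
r8 m[wet→φ1] = [9, 4, 8, 8]
r8 m[wet→φ2] = [378, 315, 441, 252]
fixed point reached at round 8
traceback from fog: (fog=1, rain=0, ice=3, sun=3, wet=2), score=3528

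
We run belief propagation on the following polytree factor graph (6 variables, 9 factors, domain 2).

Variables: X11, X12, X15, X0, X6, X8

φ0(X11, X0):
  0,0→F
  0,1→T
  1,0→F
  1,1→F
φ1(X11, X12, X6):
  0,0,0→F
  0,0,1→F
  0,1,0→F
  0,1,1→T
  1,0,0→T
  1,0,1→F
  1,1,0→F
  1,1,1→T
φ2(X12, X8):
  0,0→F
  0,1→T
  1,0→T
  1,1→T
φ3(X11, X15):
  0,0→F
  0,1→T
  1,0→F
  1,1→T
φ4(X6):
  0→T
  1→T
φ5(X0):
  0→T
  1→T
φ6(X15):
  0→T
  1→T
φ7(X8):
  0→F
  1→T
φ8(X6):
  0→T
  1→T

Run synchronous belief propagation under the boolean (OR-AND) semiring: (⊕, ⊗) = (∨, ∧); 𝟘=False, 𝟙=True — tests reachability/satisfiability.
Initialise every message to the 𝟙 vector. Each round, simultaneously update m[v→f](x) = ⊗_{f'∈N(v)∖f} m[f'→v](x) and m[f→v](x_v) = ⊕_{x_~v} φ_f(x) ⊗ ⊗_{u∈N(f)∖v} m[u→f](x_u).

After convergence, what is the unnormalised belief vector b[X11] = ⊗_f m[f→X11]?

b[X11] = [T, F]

init: all messages = 𝟙 over 2 values
r1 m[φ0→X11] = [T, F]
r1 m[φ0→X0] = [F, T]
r1 m[φ1→X11] = [T, T]
r1 m[φ1→X12] = [T, T]
r1 m[φ1→X6] = [T, T]
r1 m[φ2→X12] = [T, T]
r1 m[φ2→X8] = [T, T]
r1 m[φ3→X11] = [T, T]
r1 m[φ3→X15] = [F, T]
r1 m[φ4→X6] = [T, T]
r1 m[φ5→X0] = [T, T]
r1 m[φ6→X15] = [T, T]
r1 m[φ7→X8] = [F, T]
r1 m[φ8→X6] = [T, T]
r1 m[X11→φ0] = [T, T]
r1 m[X11→φ1] = [T, T]
r1 m[X11→φ3] = [T, T]
r1 m[X12→φ1] = [T, T]
r1 m[X12→φ2] = [T, T]
r1 m[X15→φ3] = [T, T]
r1 m[X15→φ6] = [T, T]
r1 m[X0→φ0] = [T, T]
r1 m[X0→φ5] = [T, T]
r1 m[X6→φ1] = [T, T]
r1 m[X6→φ4] = [T, T]
r1 m[X6→φ8] = [T, T]
r1 m[X8→φ2] = [T, T]
r1 m[X8→φ7] = [T, T]
r2 m[φ0→X11] = [T, F]
r2 m[φ0→X0] = [F, T]
r2 m[φ1→X11] = [T, T]
r2 m[φ1→X12] = [T, T]
r2 m[φ1→X6] = [T, T]
r2 m[φ2→X12] = [T, T]
r2 m[φ2→X8] = [T, T]
r2 m[φ3→X11] = [T, T]
r2 m[φ3→X15] = [F, T]
r2 m[φ4→X6] = [T, T]
r2 m[φ5→X0] = [T, T]
r2 m[φ6→X15] = [T, T]
r2 m[φ7→X8] = [F, T]
r2 m[φ8→X6] = [T, T]
r2 m[X11→φ0] = [T, T]
r2 m[X11→φ1] = [T, F]
r2 m[X11→φ3] = [T, F]
r2 m[X12→φ1] = [T, T]
r2 m[X12→φ2] = [T, T]
r2 m[X15→φ3] = [T, T]
r2 m[X15→φ6] = [F, T]
r2 m[X0→φ0] = [T, T]
r2 m[X0→φ5] = [F, T]
r2 m[X6→φ1] = [T, T]
r2 m[X6→φ4] = [T, T]
r2 m[X6→φ8] = [T, T]
r2 m[X8→φ2] = [F, T]
r2 m[X8→φ7] = [T, T]
r3 m[φ0→X11] = [T, F]
r3 m[φ0→X0] = [F, T]
r3 m[φ1→X11] = [T, T]
r3 m[φ1→X12] = [F, T]
r3 m[φ1→X6] = [F, T]
r3 m[φ2→X12] = [T, T]
r3 m[φ2→X8] = [T, T]
r3 m[φ3→X11] = [T, T]
r3 m[φ3→X15] = [F, T]
r3 m[φ4→X6] = [T, T]
r3 m[φ5→X0] = [T, T]
r3 m[φ6→X15] = [T, T]
r3 m[φ7→X8] = [F, T]
r3 m[φ8→X6] = [T, T]
r3 m[X11→φ0] = [T, T]
r3 m[X11→φ1] = [T, F]
r3 m[X11→φ3] = [T, F]
r3 m[X12→φ1] = [T, T]
r3 m[X12→φ2] = [T, T]
r3 m[X15→φ3] = [T, T]
r3 m[X15→φ6] = [F, T]
r3 m[X0→φ0] = [T, T]
r3 m[X0→φ5] = [F, T]
r3 m[X6→φ1] = [T, T]
r3 m[X6→φ4] = [T, T]
r3 m[X6→φ8] = [T, T]
r3 m[X8→φ2] = [F, T]
r3 m[X8→φ7] = [T, T]
r4 m[φ0→X11] = [T, F]
r4 m[φ0→X0] = [F, T]
r4 m[φ1→X11] = [T, T]
r4 m[φ1→X12] = [F, T]
r4 m[φ1→X6] = [F, T]
r4 m[φ2→X12] = [T, T]
r4 m[φ2→X8] = [T, T]
r4 m[φ3→X11] = [T, T]
r4 m[φ3→X15] = [F, T]
r4 m[φ4→X6] = [T, T]
r4 m[φ5→X0] = [T, T]
r4 m[φ6→X15] = [T, T]
r4 m[φ7→X8] = [F, T]
r4 m[φ8→X6] = [T, T]
r4 m[X11→φ0] = [T, T]
r4 m[X11→φ1] = [T, F]
r4 m[X11→φ3] = [T, F]
r4 m[X12→φ1] = [T, T]
r4 m[X12→φ2] = [F, T]
r4 m[X15→φ3] = [T, T]
r4 m[X15→φ6] = [F, T]
r4 m[X0→φ0] = [T, T]
r4 m[X0→φ5] = [F, T]
r4 m[X6→φ1] = [T, T]
r4 m[X6→φ4] = [F, T]
r4 m[X6→φ8] = [F, T]
r4 m[X8→φ2] = [F, T]
r4 m[X8→φ7] = [T, T]
r5 m[φ0→X11] = [T, F]
r5 m[φ0→X0] = [F, T]
r5 m[φ1→X11] = [T, T]
r5 m[φ1→X12] = [F, T]
r5 m[φ1→X6] = [F, T]
r5 m[φ2→X12] = [T, T]
r5 m[φ2→X8] = [T, T]
r5 m[φ3→X11] = [T, T]
r5 m[φ3→X15] = [F, T]
r5 m[φ4→X6] = [T, T]
r5 m[φ5→X0] = [T, T]
r5 m[φ6→X15] = [T, T]
r5 m[φ7→X8] = [F, T]
r5 m[φ8→X6] = [T, T]
r5 m[X11→φ0] = [T, T]
r5 m[X11→φ1] = [T, F]
r5 m[X11→φ3] = [T, F]
r5 m[X12→φ1] = [T, T]
r5 m[X12→φ2] = [F, T]
r5 m[X15→φ3] = [T, T]
r5 m[X15→φ6] = [F, T]
r5 m[X0→φ0] = [T, T]
r5 m[X0→φ5] = [F, T]
r5 m[X6→φ1] = [T, T]
r5 m[X6→φ4] = [F, T]
r5 m[X6→φ8] = [F, T]
r5 m[X8→φ2] = [F, T]
r5 m[X8→φ7] = [T, T]
fixed point reached at round 5
b[X11] = ⊗ incoming = [T, F]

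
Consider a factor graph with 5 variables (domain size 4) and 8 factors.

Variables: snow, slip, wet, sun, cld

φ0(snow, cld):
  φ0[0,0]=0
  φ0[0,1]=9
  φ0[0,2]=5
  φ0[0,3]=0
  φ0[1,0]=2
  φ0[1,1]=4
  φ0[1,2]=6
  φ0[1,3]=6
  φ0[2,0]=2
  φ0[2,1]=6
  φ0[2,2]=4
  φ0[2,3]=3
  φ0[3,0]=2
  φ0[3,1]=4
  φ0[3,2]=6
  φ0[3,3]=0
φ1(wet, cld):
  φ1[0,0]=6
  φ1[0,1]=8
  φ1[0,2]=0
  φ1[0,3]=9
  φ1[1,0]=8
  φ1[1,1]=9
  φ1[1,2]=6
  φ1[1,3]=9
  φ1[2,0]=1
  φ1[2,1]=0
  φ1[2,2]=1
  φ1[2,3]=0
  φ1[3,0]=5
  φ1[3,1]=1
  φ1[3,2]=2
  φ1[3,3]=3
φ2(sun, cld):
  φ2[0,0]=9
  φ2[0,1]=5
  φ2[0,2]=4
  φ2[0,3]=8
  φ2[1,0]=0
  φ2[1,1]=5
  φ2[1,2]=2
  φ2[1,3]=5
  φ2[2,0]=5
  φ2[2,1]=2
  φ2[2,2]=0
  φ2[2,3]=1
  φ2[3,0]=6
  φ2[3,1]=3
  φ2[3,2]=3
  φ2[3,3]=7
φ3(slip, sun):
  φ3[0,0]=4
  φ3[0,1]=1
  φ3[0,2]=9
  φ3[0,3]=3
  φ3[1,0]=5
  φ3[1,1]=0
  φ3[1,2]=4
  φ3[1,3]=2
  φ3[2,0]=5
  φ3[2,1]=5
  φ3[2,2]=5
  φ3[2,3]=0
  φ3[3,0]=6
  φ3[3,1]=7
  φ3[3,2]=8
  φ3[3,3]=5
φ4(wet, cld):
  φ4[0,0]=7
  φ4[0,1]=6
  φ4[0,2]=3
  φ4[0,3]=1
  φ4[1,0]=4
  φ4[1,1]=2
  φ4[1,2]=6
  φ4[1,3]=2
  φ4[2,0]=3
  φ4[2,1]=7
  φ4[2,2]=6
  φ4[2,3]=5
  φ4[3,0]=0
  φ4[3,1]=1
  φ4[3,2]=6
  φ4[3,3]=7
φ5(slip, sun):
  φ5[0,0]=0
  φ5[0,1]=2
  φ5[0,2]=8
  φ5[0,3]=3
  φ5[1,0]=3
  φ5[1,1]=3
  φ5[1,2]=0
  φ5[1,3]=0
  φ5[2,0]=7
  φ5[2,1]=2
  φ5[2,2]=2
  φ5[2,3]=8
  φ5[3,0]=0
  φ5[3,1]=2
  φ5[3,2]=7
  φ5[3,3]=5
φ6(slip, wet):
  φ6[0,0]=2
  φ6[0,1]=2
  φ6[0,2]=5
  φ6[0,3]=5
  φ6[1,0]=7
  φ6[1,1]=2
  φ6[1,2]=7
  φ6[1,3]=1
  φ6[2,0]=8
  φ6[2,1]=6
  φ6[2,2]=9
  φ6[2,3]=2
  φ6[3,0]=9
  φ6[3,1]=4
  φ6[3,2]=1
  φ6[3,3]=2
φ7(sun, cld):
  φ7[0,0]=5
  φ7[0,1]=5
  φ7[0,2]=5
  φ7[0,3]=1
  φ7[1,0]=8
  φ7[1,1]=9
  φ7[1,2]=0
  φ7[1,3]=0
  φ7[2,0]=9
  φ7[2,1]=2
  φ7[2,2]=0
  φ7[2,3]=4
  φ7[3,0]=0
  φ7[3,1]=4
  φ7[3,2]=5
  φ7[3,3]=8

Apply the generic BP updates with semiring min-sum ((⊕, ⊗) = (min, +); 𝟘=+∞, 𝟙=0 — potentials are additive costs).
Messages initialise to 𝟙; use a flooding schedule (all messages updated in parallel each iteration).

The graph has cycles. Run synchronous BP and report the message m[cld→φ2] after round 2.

message @ round 2 = [1, 7, 7, 1]

init: all messages = 𝟙 over 4 values
r1 m[φ0→snow] = [0, 2, 2, 0]
r1 m[φ0→cld] = [0, 4, 4, 0]
r1 m[φ1→wet] = [0, 6, 0, 1]
r1 m[φ1→cld] = [1, 0, 0, 0]
r1 m[φ2→sun] = [4, 0, 0, 3]
r1 m[φ2→cld] = [0, 2, 0, 1]
r1 m[φ3→slip] = [1, 0, 0, 5]
r1 m[φ3→sun] = [4, 0, 4, 0]
r1 m[φ4→wet] = [1, 2, 3, 0]
r1 m[φ4→cld] = [0, 1, 3, 1]
r1 m[φ5→slip] = [0, 0, 2, 0]
r1 m[φ5→sun] = [0, 2, 0, 0]
r1 m[φ6→slip] = [2, 1, 2, 1]
r1 m[φ6→wet] = [2, 2, 1, 1]
r1 m[φ7→sun] = [1, 0, 0, 0]
r1 m[φ7→cld] = [0, 2, 0, 0]
r1 m[snow→φ0] = [0, 0, 0, 0]
r1 m[slip→φ3] = [0, 0, 0, 0]
r1 m[slip→φ5] = [0, 0, 0, 0]
r1 m[slip→φ6] = [0, 0, 0, 0]
r1 m[wet→φ1] = [0, 0, 0, 0]
r1 m[wet→φ4] = [0, 0, 0, 0]
r1 m[wet→φ6] = [0, 0, 0, 0]
r1 m[sun→φ2] = [0, 0, 0, 0]
r1 m[sun→φ3] = [0, 0, 0, 0]
r1 m[sun→φ5] = [0, 0, 0, 0]
r1 m[sun→φ7] = [0, 0, 0, 0]
r1 m[cld→φ0] = [0, 0, 0, 0]
r1 m[cld→φ1] = [0, 0, 0, 0]
r1 m[cld→φ2] = [0, 0, 0, 0]
r1 m[cld→φ4] = [0, 0, 0, 0]
r1 m[cld→φ7] = [0, 0, 0, 0]
r2 m[φ0→snow] = [0, 2, 2, 0]
r2 m[φ0→cld] = [0, 4, 4, 0]
r2 m[φ1→wet] = [0, 6, 0, 1]
r2 m[φ1→cld] = [1, 0, 0, 0]
r2 m[φ2→sun] = [4, 0, 0, 3]
r2 m[φ2→cld] = [0, 2, 0, 1]
r2 m[φ3→slip] = [1, 0, 0, 5]
r2 m[φ3→sun] = [4, 0, 4, 0]
r2 m[φ4→wet] = [1, 2, 3, 0]
r2 m[φ4→cld] = [0, 1, 3, 1]
r2 m[φ5→slip] = [0, 0, 2, 0]
r2 m[φ5→sun] = [0, 2, 0, 0]
r2 m[φ6→slip] = [2, 1, 2, 1]
r2 m[φ6→wet] = [2, 2, 1, 1]
r2 m[φ7→sun] = [1, 0, 0, 0]
r2 m[φ7→cld] = [0, 2, 0, 0]
r2 m[snow→φ0] = [0, 0, 0, 0]
r2 m[slip→φ3] = [2, 1, 4, 1]
r2 m[slip→φ5] = [3, 1, 2, 6]
r2 m[slip→φ6] = [1, 0, 2, 5]
r2 m[wet→φ1] = [3, 4, 4, 1]
r2 m[wet→φ4] = [2, 8, 1, 2]
r2 m[wet→φ6] = [1, 8, 3, 1]
r2 m[sun→φ2] = [5, 2, 4, 0]
r2 m[sun→φ3] = [5, 2, 0, 3]
r2 m[sun→φ5] = [9, 0, 4, 3]
r2 m[sun→φ7] = [8, 2, 4, 3]
r2 m[cld→φ0] = [1, 5, 3, 2]
r2 m[cld→φ1] = [0, 9, 7, 2]
r2 m[cld→φ2] = [1, 7, 7, 1]
r2 m[cld→φ4] = [1, 8, 4, 1]
r2 m[cld→φ7] = [1, 7, 7, 2]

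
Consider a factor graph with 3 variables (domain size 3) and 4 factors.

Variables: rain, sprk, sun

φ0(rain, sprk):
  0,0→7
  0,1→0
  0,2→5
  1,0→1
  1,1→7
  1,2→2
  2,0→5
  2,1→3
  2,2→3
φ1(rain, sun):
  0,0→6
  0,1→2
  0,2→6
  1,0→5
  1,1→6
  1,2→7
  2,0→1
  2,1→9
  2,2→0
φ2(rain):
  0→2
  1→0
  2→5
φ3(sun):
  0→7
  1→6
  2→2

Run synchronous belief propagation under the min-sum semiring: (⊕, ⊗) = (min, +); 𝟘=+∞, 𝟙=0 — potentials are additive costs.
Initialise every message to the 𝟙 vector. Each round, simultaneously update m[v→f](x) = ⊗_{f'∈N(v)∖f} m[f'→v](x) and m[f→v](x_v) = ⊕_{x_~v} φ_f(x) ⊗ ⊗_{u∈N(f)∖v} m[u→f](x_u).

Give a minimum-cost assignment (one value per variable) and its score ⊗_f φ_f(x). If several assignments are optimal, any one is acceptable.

assignment: (rain=0, sprk=1, sun=1); score = 10

init: all messages = 𝟙 over 3 values
r1 m[φ0→rain] = [0, 1, 3]
r1 m[φ0→sprk] = [1, 0, 2]
r1 m[φ1→rain] = [2, 5, 0]
r1 m[φ1→sun] = [1, 2, 0]
r1 m[φ2→rain] = [2, 0, 5]
r1 m[φ3→sun] = [7, 6, 2]
r1 m[rain→φ0] = [0, 0, 0]
r1 m[rain→φ1] = [0, 0, 0]
r1 m[rain→φ2] = [0, 0, 0]
r1 m[sprk→φ0] = [0, 0, 0]
r1 m[sun→φ1] = [0, 0, 0]
r1 m[sun→φ3] = [0, 0, 0]
r2 m[φ0→rain] = [0, 1, 3]
r2 m[φ0→sprk] = [1, 0, 2]
r2 m[φ1→rain] = [2, 5, 0]
r2 m[φ1→sun] = [1, 2, 0]
r2 m[φ2→rain] = [2, 0, 5]
r2 m[φ3→sun] = [7, 6, 2]
r2 m[rain→φ0] = [4, 5, 5]
r2 m[rain→φ1] = [2, 1, 8]
r2 m[rain→φ2] = [2, 6, 3]
r2 m[sprk→φ0] = [0, 0, 0]
r2 m[sun→φ1] = [7, 6, 2]
r2 m[sun→φ3] = [1, 2, 0]
r3 m[φ0→rain] = [0, 1, 3]
r3 m[φ0→sprk] = [6, 4, 7]
r3 m[φ1→rain] = [8, 9, 2]
r3 m[φ1→sun] = [6, 4, 8]
r3 m[φ2→rain] = [2, 0, 5]
r3 m[φ3→sun] = [7, 6, 2]
r3 m[rain→φ0] = [4, 5, 5]
r3 m[rain→φ1] = [2, 1, 8]
r3 m[rain→φ2] = [2, 6, 3]
r3 m[sprk→φ0] = [0, 0, 0]
r3 m[sun→φ1] = [7, 6, 2]
r3 m[sun→φ3] = [1, 2, 0]
r4 m[φ0→rain] = [0, 1, 3]
r4 m[φ0→sprk] = [6, 4, 7]
r4 m[φ1→rain] = [8, 9, 2]
r4 m[φ1→sun] = [6, 4, 8]
r4 m[φ2→rain] = [2, 0, 5]
r4 m[φ3→sun] = [7, 6, 2]
r4 m[rain→φ0] = [10, 9, 7]
r4 m[rain→φ1] = [2, 1, 8]
r4 m[rain→φ2] = [8, 10, 5]
r4 m[sprk→φ0] = [0, 0, 0]
r4 m[sun→φ1] = [7, 6, 2]
r4 m[sun→φ3] = [6, 4, 8]
r5 m[φ0→rain] = [0, 1, 3]
r5 m[φ0→sprk] = [10, 10, 10]
r5 m[φ1→rain] = [8, 9, 2]
r5 m[φ1→sun] = [6, 4, 8]
r5 m[φ2→rain] = [2, 0, 5]
r5 m[φ3→sun] = [7, 6, 2]
r5 m[rain→φ0] = [10, 9, 7]
r5 m[rain→φ1] = [2, 1, 8]
r5 m[rain→φ2] = [8, 10, 5]
r5 m[sprk→φ0] = [0, 0, 0]
r5 m[sun→φ1] = [7, 6, 2]
r5 m[sun→φ3] = [6, 4, 8]
r6 m[φ0→rain] = [0, 1, 3]
r6 m[φ0→sprk] = [10, 10, 10]
r6 m[φ1→rain] = [8, 9, 2]
r6 m[φ1→sun] = [6, 4, 8]
r6 m[φ2→rain] = [2, 0, 5]
r6 m[φ3→sun] = [7, 6, 2]
r6 m[rain→φ0] = [10, 9, 7]
r6 m[rain→φ1] = [2, 1, 8]
r6 m[rain→φ2] = [8, 10, 5]
r6 m[sprk→φ0] = [0, 0, 0]
r6 m[sun→φ1] = [7, 6, 2]
r6 m[sun→φ3] = [6, 4, 8]
fixed point reached at round 6
traceback from rain: (rain=0, sprk=1, sun=1), score=10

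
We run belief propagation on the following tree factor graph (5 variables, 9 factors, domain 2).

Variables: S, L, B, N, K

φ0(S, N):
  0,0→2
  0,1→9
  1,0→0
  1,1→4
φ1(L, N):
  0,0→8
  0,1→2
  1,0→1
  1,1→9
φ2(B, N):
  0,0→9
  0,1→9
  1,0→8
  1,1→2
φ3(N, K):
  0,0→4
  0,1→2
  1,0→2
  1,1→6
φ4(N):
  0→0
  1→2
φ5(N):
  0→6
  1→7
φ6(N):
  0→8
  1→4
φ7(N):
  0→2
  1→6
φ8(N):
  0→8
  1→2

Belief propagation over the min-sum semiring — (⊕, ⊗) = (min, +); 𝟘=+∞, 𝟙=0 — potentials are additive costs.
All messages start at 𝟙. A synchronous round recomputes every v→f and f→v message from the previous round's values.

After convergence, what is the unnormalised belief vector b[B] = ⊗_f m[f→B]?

b[B] = [36, 31]

init: all messages = 𝟙 over 2 values
r1 m[φ0→S] = [2, 0]
r1 m[φ0→N] = [0, 4]
r1 m[φ1→L] = [2, 1]
r1 m[φ1→N] = [1, 2]
r1 m[φ2→B] = [9, 2]
r1 m[φ2→N] = [8, 2]
r1 m[φ3→N] = [2, 2]
r1 m[φ3→K] = [2, 2]
r1 m[φ4→N] = [0, 2]
r1 m[φ5→N] = [6, 7]
r1 m[φ6→N] = [8, 4]
r1 m[φ7→N] = [2, 6]
r1 m[φ8→N] = [8, 2]
r1 m[S→φ0] = [0, 0]
r1 m[L→φ1] = [0, 0]
r1 m[B→φ2] = [0, 0]
r1 m[N→φ0] = [0, 0]
r1 m[N→φ1] = [0, 0]
r1 m[N→φ2] = [0, 0]
r1 m[N→φ3] = [0, 0]
r1 m[N→φ4] = [0, 0]
r1 m[N→φ5] = [0, 0]
r1 m[N→φ6] = [0, 0]
r1 m[N→φ7] = [0, 0]
r1 m[N→φ8] = [0, 0]
r1 m[K→φ3] = [0, 0]
r2 m[φ0→S] = [2, 0]
r2 m[φ0→N] = [0, 4]
r2 m[φ1→L] = [2, 1]
r2 m[φ1→N] = [1, 2]
r2 m[φ2→B] = [9, 2]
r2 m[φ2→N] = [8, 2]
r2 m[φ3→N] = [2, 2]
r2 m[φ3→K] = [2, 2]
r2 m[φ4→N] = [0, 2]
r2 m[φ5→N] = [6, 7]
r2 m[φ6→N] = [8, 4]
r2 m[φ7→N] = [2, 6]
r2 m[φ8→N] = [8, 2]
r2 m[S→φ0] = [0, 0]
r2 m[L→φ1] = [0, 0]
r2 m[B→φ2] = [0, 0]
r2 m[N→φ0] = [35, 27]
r2 m[N→φ1] = [34, 29]
r2 m[N→φ2] = [27, 29]
r2 m[N→φ3] = [33, 29]
r2 m[N→φ4] = [35, 29]
r2 m[N→φ5] = [29, 24]
r2 m[N→φ6] = [27, 27]
r2 m[N→φ7] = [33, 25]
r2 m[N→φ8] = [27, 29]
r2 m[K→φ3] = [0, 0]
r3 m[φ0→S] = [36, 31]
r3 m[φ0→N] = [0, 4]
r3 m[φ1→L] = [31, 35]
r3 m[φ1→N] = [1, 2]
r3 m[φ2→B] = [36, 31]
r3 m[φ2→N] = [8, 2]
r3 m[φ3→N] = [2, 2]
r3 m[φ3→K] = [31, 35]
r3 m[φ4→N] = [0, 2]
r3 m[φ5→N] = [6, 7]
r3 m[φ6→N] = [8, 4]
r3 m[φ7→N] = [2, 6]
r3 m[φ8→N] = [8, 2]
r3 m[S→φ0] = [0, 0]
r3 m[L→φ1] = [0, 0]
r3 m[B→φ2] = [0, 0]
r3 m[N→φ0] = [35, 27]
r3 m[N→φ1] = [34, 29]
r3 m[N→φ2] = [27, 29]
r3 m[N→φ3] = [33, 29]
r3 m[N→φ4] = [35, 29]
r3 m[N→φ5] = [29, 24]
r3 m[N→φ6] = [27, 27]
r3 m[N→φ7] = [33, 25]
r3 m[N→φ8] = [27, 29]
r3 m[K→φ3] = [0, 0]
r4 m[φ0→S] = [36, 31]
r4 m[φ0→N] = [0, 4]
r4 m[φ1→L] = [31, 35]
r4 m[φ1→N] = [1, 2]
r4 m[φ2→B] = [36, 31]
r4 m[φ2→N] = [8, 2]
r4 m[φ3→N] = [2, 2]
r4 m[φ3→K] = [31, 35]
r4 m[φ4→N] = [0, 2]
r4 m[φ5→N] = [6, 7]
r4 m[φ6→N] = [8, 4]
r4 m[φ7→N] = [2, 6]
r4 m[φ8→N] = [8, 2]
r4 m[S→φ0] = [0, 0]
r4 m[L→φ1] = [0, 0]
r4 m[B→φ2] = [0, 0]
r4 m[N→φ0] = [35, 27]
r4 m[N→φ1] = [34, 29]
r4 m[N→φ2] = [27, 29]
r4 m[N→φ3] = [33, 29]
r4 m[N→φ4] = [35, 29]
r4 m[N→φ5] = [29, 24]
r4 m[N→φ6] = [27, 27]
r4 m[N→φ7] = [33, 25]
r4 m[N→φ8] = [27, 29]
r4 m[K→φ3] = [0, 0]
fixed point reached at round 4
b[B] = ⊗ incoming = [36, 31]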